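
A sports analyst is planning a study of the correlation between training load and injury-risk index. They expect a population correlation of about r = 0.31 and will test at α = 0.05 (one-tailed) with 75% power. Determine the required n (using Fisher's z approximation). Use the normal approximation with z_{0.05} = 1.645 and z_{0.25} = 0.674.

n = 56

Fisher's z: C = ½·ln((1+r)/(1−r)) = ½·ln(1.8986) = 0.3205.
n = ((z_{α} + z_β)/C)² + 3.
(1.645 + 0.674) / 0.3205 = 2.319 / 0.3205 = 7.236.
n = 7.236² + 3 = 52.35 + 3 = 55.4.
Round up.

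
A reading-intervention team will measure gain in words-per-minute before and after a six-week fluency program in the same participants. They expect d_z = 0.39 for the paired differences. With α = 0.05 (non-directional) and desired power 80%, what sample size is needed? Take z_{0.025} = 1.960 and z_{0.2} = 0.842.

For a paired (one-sample on differences) test: n = ((z_{α/2} + z_β) / d)².
z_{α/2} + z_β = 1.960 + 0.842 = 2.802.
n = (2.802 / 0.39)² = 7.185² = 51.62.
Round up.

n = 52 pairs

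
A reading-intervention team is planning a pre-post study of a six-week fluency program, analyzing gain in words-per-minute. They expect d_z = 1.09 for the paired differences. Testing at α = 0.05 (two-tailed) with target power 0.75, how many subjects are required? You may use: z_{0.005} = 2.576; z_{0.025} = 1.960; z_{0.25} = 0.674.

For a paired (one-sample on differences) test: n = ((z_{α/2} + z_β) / d)².
z_{α/2} + z_β = 1.960 + 0.674 = 2.634.
n = (2.634 / 1.09)² = 2.417² = 5.84.
Round up.

n = 6 pairs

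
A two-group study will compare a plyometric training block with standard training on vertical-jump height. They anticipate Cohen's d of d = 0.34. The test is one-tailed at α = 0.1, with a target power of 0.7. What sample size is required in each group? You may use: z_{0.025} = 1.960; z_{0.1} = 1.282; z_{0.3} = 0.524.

n = 57 per group

For two independent groups with equal n: n = 2·((z_{α} + z_β) / d)².
z_{α} + z_β = 1.282 + 0.524 = 1.806.
n = 2 × (1.806 / 0.34)² = 2 × 5.312² = 2 × 28.21 = 56.4.
Round up to the next whole participant.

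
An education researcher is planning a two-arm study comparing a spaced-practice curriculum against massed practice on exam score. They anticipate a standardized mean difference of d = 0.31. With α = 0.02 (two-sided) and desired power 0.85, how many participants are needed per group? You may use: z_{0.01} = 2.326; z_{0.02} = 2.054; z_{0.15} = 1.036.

n = 236 per group

For two independent groups with equal n: n = 2·((z_{α/2} + z_β) / d)².
z_{α/2} + z_β = 2.326 + 1.036 = 3.362.
n = 2 × (3.362 / 0.31)² = 2 × 10.845² = 2 × 117.62 = 235.2.
Round up to the next whole participant.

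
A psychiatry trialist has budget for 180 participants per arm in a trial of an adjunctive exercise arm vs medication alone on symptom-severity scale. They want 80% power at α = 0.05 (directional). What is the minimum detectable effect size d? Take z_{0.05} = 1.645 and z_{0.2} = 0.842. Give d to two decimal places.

For two independent groups of n = 180 each: d_min = (z_{α} + z_β)·√(2/n).
z-sum = 1.645 + 0.842 = 2.487.
d_min = 2.487 × √(2/180) = 2.487 × 0.1054 = 0.262.

d_min ≈ 0.26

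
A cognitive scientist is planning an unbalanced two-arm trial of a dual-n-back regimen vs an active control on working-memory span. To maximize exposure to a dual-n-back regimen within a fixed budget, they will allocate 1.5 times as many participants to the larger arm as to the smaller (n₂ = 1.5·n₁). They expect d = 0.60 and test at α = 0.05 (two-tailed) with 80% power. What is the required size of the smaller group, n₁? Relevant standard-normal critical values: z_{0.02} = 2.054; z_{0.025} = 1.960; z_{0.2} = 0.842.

n₁ = 37

With allocation ratio k = n₂/n₁ = 1.5, Var(x̄₁−x̄₂) = σ²(1/n₁ + 1/(k·n₁)) = σ²·(k+1)/(k·n₁).
So n₁ = (1 + 1/k)·((z_{α/2} + z_β)/d)² = 1.667 × (2.802/0.60)².
n₁ = 1.667 × 21.81 = 36.3.
Round up: n₁ = 37, giving n₂ = ⌈1.5 × 37⌉ = ⌈55.5⌉ = 56.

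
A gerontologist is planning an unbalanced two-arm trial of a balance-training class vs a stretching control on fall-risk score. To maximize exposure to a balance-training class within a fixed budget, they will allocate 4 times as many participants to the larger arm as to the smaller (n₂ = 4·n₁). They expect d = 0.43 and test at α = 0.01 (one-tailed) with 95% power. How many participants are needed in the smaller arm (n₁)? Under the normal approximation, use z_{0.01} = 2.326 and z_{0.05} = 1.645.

With allocation ratio k = n₂/n₁ = 4, Var(x̄₁−x̄₂) = σ²(1/n₁ + 1/(k·n₁)) = σ²·(k+1)/(k·n₁).
So n₁ = (1 + 1/k)·((z_{α} + z_β)/d)² = 1.250 × (3.971/0.43)².
n₁ = 1.250 × 85.28 = 106.6.
Round up: n₁ = 107, giving n₂ = 4 × 107 = 428.

n₁ = 107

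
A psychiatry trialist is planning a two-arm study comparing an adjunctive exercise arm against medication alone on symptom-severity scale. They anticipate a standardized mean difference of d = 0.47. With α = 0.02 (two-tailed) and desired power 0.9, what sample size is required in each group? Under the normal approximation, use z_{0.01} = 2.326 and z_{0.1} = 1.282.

For two independent groups with equal n: n = 2·((z_{α/2} + z_β) / d)².
z_{α/2} + z_β = 2.326 + 1.282 = 3.608.
n = 2 × (3.608 / 0.47)² = 2 × 7.677² = 2 × 58.93 = 117.9.
Round up to the next whole participant.

n = 118 per group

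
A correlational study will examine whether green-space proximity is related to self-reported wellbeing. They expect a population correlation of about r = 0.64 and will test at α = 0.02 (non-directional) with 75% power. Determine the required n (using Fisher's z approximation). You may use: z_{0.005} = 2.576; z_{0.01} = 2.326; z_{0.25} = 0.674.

Fisher's z: C = ½·ln((1+r)/(1−r)) = ½·ln(4.5556) = 0.7582.
n = ((z_{α/2} + z_β)/C)² + 3.
(2.326 + 0.674) / 0.7582 = 3.000 / 0.7582 = 3.957.
n = 3.957² + 3 = 15.66 + 3 = 18.7.
Round up.

n = 19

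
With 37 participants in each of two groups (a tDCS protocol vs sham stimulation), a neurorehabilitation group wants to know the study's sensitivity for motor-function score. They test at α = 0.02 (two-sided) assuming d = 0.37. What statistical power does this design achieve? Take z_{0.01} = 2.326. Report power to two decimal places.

For two equal groups, power = Φ(d·√(n/2) − z_{α/2}).
d·√(n/2) = 0.37 × √(37/2) = 0.37 × 4.301 = 1.591.
z_β = 1.591 − 2.326 = -0.735.
Power = Φ(-0.735) = 0.231.

power ≈ 0.23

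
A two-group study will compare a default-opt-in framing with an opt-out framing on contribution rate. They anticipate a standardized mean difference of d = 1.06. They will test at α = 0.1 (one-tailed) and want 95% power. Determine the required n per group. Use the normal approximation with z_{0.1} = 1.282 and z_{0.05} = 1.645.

n = 16 per group

For two independent groups with equal n: n = 2·((z_{α} + z_β) / d)².
z_{α} + z_β = 1.282 + 1.645 = 2.927.
n = 2 × (2.927 / 1.06)² = 2 × 2.761² = 2 × 7.62 = 15.2.
Round up to the next whole participant.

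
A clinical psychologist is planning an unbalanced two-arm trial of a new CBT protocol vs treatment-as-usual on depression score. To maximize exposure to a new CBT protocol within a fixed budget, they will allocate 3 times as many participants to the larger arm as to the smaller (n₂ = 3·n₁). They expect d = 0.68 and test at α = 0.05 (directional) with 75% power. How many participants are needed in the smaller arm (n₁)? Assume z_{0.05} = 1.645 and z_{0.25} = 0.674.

n₁ = 16

With allocation ratio k = n₂/n₁ = 3, Var(x̄₁−x̄₂) = σ²(1/n₁ + 1/(k·n₁)) = σ²·(k+1)/(k·n₁).
So n₁ = (1 + 1/k)·((z_{α} + z_β)/d)² = 1.333 × (2.319/0.68)².
n₁ = 1.333 × 11.63 = 15.5.
Round up: n₁ = 16, giving n₂ = 3 × 16 = 48.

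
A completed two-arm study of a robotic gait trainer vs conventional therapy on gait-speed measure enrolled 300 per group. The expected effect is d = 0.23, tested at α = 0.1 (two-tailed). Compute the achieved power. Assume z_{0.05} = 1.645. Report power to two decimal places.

For two equal groups, power = Φ(d·√(n/2) − z_{α/2}).
d·√(n/2) = 0.23 × √(300/2) = 0.23 × 12.247 = 2.817.
z_β = 2.817 − 1.645 = 1.172.
Power = Φ(1.172) = 0.879.

power ≈ 0.88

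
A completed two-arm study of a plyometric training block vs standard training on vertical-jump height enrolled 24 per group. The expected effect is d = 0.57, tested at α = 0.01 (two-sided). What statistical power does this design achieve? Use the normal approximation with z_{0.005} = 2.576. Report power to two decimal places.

For two equal groups, power = Φ(d·√(n/2) − z_{α/2}).
d·√(n/2) = 0.57 × √(24/2) = 0.57 × 3.464 = 1.975.
z_β = 1.975 − 2.576 = -0.601.
Power = Φ(-0.601) = 0.274.

power ≈ 0.27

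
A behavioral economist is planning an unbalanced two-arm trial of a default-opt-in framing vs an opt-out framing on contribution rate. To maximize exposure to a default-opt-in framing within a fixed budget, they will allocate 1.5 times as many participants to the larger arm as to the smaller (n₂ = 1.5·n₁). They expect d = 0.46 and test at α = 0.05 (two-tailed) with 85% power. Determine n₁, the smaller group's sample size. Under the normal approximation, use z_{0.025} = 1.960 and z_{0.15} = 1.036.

With allocation ratio k = n₂/n₁ = 1.5, Var(x̄₁−x̄₂) = σ²(1/n₁ + 1/(k·n₁)) = σ²·(k+1)/(k·n₁).
So n₁ = (1 + 1/k)·((z_{α/2} + z_β)/d)² = 1.667 × (2.996/0.46)².
n₁ = 1.667 × 42.42 = 70.7.
Round up: n₁ = 71, giving n₂ = ⌈1.5 × 71⌉ = ⌈106.5⌉ = 107.

n₁ = 71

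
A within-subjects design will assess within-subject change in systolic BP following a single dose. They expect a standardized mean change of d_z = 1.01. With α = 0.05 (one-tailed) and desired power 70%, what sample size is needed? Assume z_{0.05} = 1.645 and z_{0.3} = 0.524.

For a paired (one-sample on differences) test: n = ((z_{α} + z_β) / d)².
z_{α} + z_β = 1.645 + 0.524 = 2.169.
n = (2.169 / 1.01)² = 2.148² = 4.61.
Round up.

n = 5 pairs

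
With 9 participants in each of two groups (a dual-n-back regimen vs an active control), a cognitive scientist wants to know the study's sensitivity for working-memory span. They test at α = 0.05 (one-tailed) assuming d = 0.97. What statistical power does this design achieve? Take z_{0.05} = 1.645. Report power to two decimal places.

power ≈ 0.66

For two equal groups, power = Φ(d·√(n/2) − z_{α}).
d·√(n/2) = 0.97 × √(9/2) = 0.97 × 2.121 = 2.058.
z_β = 2.058 − 1.645 = 0.413.
Power = Φ(0.413) = 0.660.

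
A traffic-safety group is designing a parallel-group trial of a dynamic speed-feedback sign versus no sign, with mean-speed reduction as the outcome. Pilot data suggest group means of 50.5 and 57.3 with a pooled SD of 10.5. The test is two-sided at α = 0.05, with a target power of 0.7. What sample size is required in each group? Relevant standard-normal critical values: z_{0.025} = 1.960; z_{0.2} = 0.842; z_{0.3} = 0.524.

n = 30 per group

Cohen's d = |M₁ − M₂| / SD_pooled = |50.5 − 57.3| / 10.5 = 6.8 / 10.5 = 0.648.
For two independent groups with equal n: n = 2·((z_{α/2} + z_β) / d)².
z_{α/2} + z_β = 1.960 + 0.524 = 2.484.
n = 2 × (2.484 / 0.648)² = 2 × 3.833² = 2 × 14.69 = 29.4.
Round up to the next whole participant.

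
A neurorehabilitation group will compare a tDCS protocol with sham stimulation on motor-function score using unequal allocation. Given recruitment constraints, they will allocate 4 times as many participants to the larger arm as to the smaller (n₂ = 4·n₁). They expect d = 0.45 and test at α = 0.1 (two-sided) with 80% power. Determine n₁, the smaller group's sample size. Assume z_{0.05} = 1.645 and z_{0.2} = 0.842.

n₁ = 39

With allocation ratio k = n₂/n₁ = 4, Var(x̄₁−x̄₂) = σ²(1/n₁ + 1/(k·n₁)) = σ²·(k+1)/(k·n₁).
So n₁ = (1 + 1/k)·((z_{α/2} + z_β)/d)² = 1.250 × (2.487/0.45)².
n₁ = 1.250 × 30.54 = 38.2.
Round up: n₁ = 39, giving n₂ = 4 × 39 = 156.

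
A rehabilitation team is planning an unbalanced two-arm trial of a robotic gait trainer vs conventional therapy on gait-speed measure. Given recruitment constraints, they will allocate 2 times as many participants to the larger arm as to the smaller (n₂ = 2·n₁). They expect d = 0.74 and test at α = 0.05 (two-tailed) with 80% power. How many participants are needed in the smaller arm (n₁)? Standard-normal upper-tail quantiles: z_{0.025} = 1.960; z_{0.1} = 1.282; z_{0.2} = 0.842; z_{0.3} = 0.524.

n₁ = 22

With allocation ratio k = n₂/n₁ = 2, Var(x̄₁−x̄₂) = σ²(1/n₁ + 1/(k·n₁)) = σ²·(k+1)/(k·n₁).
So n₁ = (1 + 1/k)·((z_{α/2} + z_β)/d)² = 1.500 × (2.802/0.74)².
n₁ = 1.500 × 14.34 = 21.5.
Round up: n₁ = 22, giving n₂ = 2 × 22 = 44.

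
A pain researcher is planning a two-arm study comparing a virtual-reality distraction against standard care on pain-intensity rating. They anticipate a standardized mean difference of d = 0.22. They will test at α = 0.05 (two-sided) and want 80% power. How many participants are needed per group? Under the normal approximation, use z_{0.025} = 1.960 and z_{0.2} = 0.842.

n = 325 per group

For two independent groups with equal n: n = 2·((z_{α/2} + z_β) / d)².
z_{α/2} + z_β = 1.960 + 0.842 = 2.802.
n = 2 × (2.802 / 0.22)² = 2 × 12.736² = 2 × 162.21 = 324.4.
Round up to the next whole participant.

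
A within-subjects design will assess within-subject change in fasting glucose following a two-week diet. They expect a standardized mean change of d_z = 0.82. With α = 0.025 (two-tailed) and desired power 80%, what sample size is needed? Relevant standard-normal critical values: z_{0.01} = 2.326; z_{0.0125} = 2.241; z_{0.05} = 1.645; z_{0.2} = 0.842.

n = 15 pairs

For a paired (one-sample on differences) test: n = ((z_{α/2} + z_β) / d)².
z_{α/2} + z_β = 2.241 + 0.842 = 3.083.
n = (3.083 / 0.82)² = 3.760² = 14.14.
Round up.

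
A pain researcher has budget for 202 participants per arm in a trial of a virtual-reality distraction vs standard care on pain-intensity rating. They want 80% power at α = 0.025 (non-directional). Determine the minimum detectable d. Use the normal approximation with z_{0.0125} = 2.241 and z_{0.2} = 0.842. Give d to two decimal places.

For two independent groups of n = 202 each: d_min = (z_{α/2} + z_β)·√(2/n).
z-sum = 2.241 + 0.842 = 3.083.
d_min = 3.083 × √(2/202) = 3.083 × 0.0995 = 0.307.

d_min ≈ 0.31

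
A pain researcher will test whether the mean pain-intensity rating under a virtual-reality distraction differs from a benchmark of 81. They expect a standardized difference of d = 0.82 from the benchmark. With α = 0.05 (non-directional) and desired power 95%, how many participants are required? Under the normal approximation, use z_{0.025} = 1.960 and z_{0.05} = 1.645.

For a one-sample test: n = ((z_{α/2} + z_β) / d)².
z_{α/2} + z_β = 1.960 + 1.645 = 3.605.
n = (3.605 / 0.82)² = 4.396² = 19.33.
Round up.

n = 20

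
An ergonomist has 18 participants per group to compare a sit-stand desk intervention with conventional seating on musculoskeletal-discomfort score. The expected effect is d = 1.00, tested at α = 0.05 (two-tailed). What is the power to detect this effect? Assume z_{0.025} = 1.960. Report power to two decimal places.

power ≈ 0.85

For two equal groups, power = Φ(d·√(n/2) − z_{α/2}).
d·√(n/2) = 1.00 × √(18/2) = 1.00 × 3.000 = 3.000.
z_β = 3.000 − 1.960 = 1.040.
Power = Φ(1.040) = 0.851.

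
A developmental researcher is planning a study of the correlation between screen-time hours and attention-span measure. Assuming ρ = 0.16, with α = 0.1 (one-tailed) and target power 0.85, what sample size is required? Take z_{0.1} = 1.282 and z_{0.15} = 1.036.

n = 210

Fisher's z: C = ½·ln((1+r)/(1−r)) = ½·ln(1.3810) = 0.1614.
n = ((z_{α} + z_β)/C)² + 3.
(1.282 + 1.036) / 0.1614 = 2.318 / 0.1614 = 14.362.
n = 14.362² + 3 = 206.26 + 3 = 209.3.
Round up.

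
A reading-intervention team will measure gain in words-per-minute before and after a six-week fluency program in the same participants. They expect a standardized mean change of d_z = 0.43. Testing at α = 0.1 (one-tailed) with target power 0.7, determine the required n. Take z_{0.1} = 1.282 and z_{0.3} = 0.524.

n = 18 pairs

For a paired (one-sample on differences) test: n = ((z_{α} + z_β) / d)².
z_{α} + z_β = 1.282 + 0.524 = 1.806.
n = (1.806 / 0.43)² = 4.200² = 17.64.
Round up.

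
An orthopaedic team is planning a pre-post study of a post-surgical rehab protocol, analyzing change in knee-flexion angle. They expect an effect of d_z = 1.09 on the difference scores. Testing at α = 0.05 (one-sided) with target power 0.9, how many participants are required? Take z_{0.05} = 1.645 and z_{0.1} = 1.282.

n = 8 pairs

For a paired (one-sample on differences) test: n = ((z_{α} + z_β) / d)².
z_{α} + z_β = 1.645 + 1.282 = 2.927.
n = (2.927 / 1.09)² = 2.685² = 7.21.
Round up.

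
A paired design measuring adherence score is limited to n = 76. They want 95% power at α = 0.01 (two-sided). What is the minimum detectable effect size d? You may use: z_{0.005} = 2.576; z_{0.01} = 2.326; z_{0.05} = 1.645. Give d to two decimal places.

d_min ≈ 0.48

For a single sample (or paired design) of n = 76: d_min = (z_{α/2} + z_β)/√n.
z-sum = 2.576 + 1.645 = 4.221.
d_min = 4.221 / √76 = 4.221 / 8.718 = 0.484.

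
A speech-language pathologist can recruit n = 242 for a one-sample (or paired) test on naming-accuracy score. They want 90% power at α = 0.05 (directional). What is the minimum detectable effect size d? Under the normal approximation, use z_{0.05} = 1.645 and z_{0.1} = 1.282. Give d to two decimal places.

d_min ≈ 0.19

For a single sample (or paired design) of n = 242: d_min = (z_{α} + z_β)/√n.
z-sum = 1.645 + 1.282 = 2.927.
d_min = 2.927 / √242 = 2.927 / 15.556 = 0.188.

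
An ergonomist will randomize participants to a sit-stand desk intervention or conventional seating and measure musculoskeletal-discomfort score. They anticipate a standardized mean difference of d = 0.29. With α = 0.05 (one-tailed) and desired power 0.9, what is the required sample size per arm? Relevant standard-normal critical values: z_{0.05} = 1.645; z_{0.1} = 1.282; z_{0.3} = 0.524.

n = 204 per group

For two independent groups with equal n: n = 2·((z_{α} + z_β) / d)².
z_{α} + z_β = 1.645 + 1.282 = 2.927.
n = 2 × (2.927 / 0.29)² = 2 × 10.093² = 2 × 101.87 = 203.7.
Round up to the next whole participant.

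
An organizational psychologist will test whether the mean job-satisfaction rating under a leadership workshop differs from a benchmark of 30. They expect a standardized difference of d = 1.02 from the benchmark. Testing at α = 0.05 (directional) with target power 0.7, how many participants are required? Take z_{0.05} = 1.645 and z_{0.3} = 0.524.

n = 5

For a one-sample test: n = ((z_{α} + z_β) / d)².
z_{α} + z_β = 1.645 + 0.524 = 2.169.
n = (2.169 / 1.02)² = 2.126² = 4.52.
Round up.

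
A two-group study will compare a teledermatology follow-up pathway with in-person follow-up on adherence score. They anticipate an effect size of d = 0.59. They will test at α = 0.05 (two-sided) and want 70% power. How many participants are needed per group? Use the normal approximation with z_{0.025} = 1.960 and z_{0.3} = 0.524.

For two independent groups with equal n: n = 2·((z_{α/2} + z_β) / d)².
z_{α/2} + z_β = 1.960 + 0.524 = 2.484.
n = 2 × (2.484 / 0.59)² = 2 × 4.210² = 2 × 17.73 = 35.5.
Round up to the next whole participant.

n = 36 per group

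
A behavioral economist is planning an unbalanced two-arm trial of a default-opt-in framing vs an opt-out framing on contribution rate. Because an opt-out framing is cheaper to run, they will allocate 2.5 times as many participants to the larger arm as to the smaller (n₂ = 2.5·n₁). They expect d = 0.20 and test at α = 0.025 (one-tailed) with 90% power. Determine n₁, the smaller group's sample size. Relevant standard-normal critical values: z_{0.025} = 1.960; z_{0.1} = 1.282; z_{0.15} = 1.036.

With allocation ratio k = n₂/n₁ = 2.5, Var(x̄₁−x̄₂) = σ²(1/n₁ + 1/(k·n₁)) = σ²·(k+1)/(k·n₁).
So n₁ = (1 + 1/k)·((z_{α} + z_β)/d)² = 1.400 × (3.242/0.20)².
n₁ = 1.400 × 262.76 = 367.9.
Round up: n₁ = 368, giving n₂ = 2.5 × 368 = 920.

n₁ = 368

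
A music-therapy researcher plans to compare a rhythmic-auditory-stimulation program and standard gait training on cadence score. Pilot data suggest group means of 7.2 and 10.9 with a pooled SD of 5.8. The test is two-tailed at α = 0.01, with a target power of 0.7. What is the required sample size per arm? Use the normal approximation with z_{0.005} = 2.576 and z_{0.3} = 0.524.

Cohen's d = |M₁ − M₂| / SD_pooled = |7.2 − 10.9| / 5.8 = 3.7 / 5.8 = 0.638.
For two independent groups with equal n: n = 2·((z_{α/2} + z_β) / d)².
z_{α/2} + z_β = 2.576 + 0.524 = 3.100.
n = 2 × (3.100 / 0.638)² = 2 × 4.859² = 2 × 23.61 = 47.2.
Round up to the next whole participant.

n = 48 per group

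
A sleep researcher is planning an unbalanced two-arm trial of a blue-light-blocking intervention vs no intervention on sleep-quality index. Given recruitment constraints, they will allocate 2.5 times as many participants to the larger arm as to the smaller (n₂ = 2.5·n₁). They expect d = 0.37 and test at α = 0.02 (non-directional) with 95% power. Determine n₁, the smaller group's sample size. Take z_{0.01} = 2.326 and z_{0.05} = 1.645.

n₁ = 162

With allocation ratio k = n₂/n₁ = 2.5, Var(x̄₁−x̄₂) = σ²(1/n₁ + 1/(k·n₁)) = σ²·(k+1)/(k·n₁).
So n₁ = (1 + 1/k)·((z_{α/2} + z_β)/d)² = 1.400 × (3.971/0.37)².
n₁ = 1.400 × 115.19 = 161.3.
Round up: n₁ = 162, giving n₂ = 2.5 × 162 = 405.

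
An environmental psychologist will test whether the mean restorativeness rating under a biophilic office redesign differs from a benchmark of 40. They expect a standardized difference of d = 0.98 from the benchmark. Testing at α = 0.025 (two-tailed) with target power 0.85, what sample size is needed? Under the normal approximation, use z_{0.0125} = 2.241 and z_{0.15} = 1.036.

For a one-sample test: n = ((z_{α/2} + z_β) / d)².
z_{α/2} + z_β = 2.241 + 1.036 = 3.277.
n = (3.277 / 0.98)² = 3.344² = 11.18.
Round up.

n = 12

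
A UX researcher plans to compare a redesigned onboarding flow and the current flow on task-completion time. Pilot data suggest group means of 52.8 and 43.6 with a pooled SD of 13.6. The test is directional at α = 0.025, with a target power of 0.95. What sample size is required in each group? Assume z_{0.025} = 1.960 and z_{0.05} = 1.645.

n = 57 per group

Cohen's d = |M₁ − M₂| / SD_pooled = |52.8 − 43.6| / 13.6 = 9.2 / 13.6 = 0.676.
For two independent groups with equal n: n = 2·((z_{α} + z_β) / d)².
z_{α} + z_β = 1.960 + 1.645 = 3.605.
n = 2 × (3.605 / 0.676)² = 2 × 5.333² = 2 × 28.44 = 56.9.
Round up to the next whole participant.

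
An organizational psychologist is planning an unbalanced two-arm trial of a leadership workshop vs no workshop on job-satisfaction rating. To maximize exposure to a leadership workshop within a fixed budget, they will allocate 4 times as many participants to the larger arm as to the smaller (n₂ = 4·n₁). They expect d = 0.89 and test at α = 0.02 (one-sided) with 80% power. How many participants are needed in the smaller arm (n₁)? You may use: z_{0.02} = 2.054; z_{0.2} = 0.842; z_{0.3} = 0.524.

With allocation ratio k = n₂/n₁ = 4, Var(x̄₁−x̄₂) = σ²(1/n₁ + 1/(k·n₁)) = σ²·(k+1)/(k·n₁).
So n₁ = (1 + 1/k)·((z_{α} + z_β)/d)² = 1.250 × (2.896/0.89)².
n₁ = 1.250 × 10.59 = 13.2.
Round up: n₁ = 14, giving n₂ = 4 × 14 = 56.

n₁ = 14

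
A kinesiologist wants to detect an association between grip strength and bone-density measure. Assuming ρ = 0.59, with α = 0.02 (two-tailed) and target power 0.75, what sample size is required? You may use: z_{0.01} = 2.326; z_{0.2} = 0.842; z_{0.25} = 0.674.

n = 23

Fisher's z: C = ½·ln((1+r)/(1−r)) = ½·ln(3.8780) = 0.6777.
n = ((z_{α/2} + z_β)/C)² + 3.
(2.326 + 0.674) / 0.6777 = 3.000 / 0.6777 = 4.427.
n = 4.427² + 3 = 19.60 + 3 = 22.6.
Round up.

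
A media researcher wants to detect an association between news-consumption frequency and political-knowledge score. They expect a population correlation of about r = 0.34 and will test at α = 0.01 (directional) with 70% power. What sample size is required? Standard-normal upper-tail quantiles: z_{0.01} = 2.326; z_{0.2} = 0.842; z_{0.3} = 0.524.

n = 68

Fisher's z: C = ½·ln((1+r)/(1−r)) = ½·ln(2.0303) = 0.3541.
n = ((z_{α} + z_β)/C)² + 3.
(2.326 + 0.524) / 0.3541 = 2.850 / 0.3541 = 8.049.
n = 8.049² + 3 = 64.78 + 3 = 67.8.
Round up.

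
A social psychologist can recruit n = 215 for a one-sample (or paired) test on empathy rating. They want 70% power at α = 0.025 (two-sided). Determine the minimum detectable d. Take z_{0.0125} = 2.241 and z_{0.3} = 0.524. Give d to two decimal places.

For a single sample (or paired design) of n = 215: d_min = (z_{α/2} + z_β)/√n.
z-sum = 2.241 + 0.524 = 2.765.
d_min = 2.765 / √215 = 2.765 / 14.663 = 0.189.

d_min ≈ 0.19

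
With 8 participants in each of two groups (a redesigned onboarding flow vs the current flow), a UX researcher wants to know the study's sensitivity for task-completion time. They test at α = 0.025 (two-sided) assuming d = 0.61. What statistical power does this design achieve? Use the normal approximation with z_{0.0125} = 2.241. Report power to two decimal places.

power ≈ 0.15

For two equal groups, power = Φ(d·√(n/2) − z_{α/2}).
d·√(n/2) = 0.61 × √(8/2) = 0.61 × 2.000 = 1.220.
z_β = 1.220 − 2.241 = -1.021.
Power = Φ(-1.021) = 0.154.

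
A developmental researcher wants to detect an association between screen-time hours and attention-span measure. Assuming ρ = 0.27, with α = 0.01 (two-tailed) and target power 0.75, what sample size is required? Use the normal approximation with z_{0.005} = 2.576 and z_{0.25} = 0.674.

Fisher's z: C = ½·ln((1+r)/(1−r)) = ½·ln(1.7397) = 0.2769.
n = ((z_{α/2} + z_β)/C)² + 3.
(2.576 + 0.674) / 0.2769 = 3.250 / 0.2769 = 11.737.
n = 11.737² + 3 = 137.76 + 3 = 140.8.
Round up.

n = 141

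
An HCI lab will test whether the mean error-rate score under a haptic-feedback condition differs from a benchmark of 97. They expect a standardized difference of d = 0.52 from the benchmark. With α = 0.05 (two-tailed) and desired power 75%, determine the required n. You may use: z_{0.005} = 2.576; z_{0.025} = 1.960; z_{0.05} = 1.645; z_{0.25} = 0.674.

n = 26

For a one-sample test: n = ((z_{α/2} + z_β) / d)².
z_{α/2} + z_β = 1.960 + 0.674 = 2.634.
n = (2.634 / 0.52)² = 5.065² = 25.66.
Round up.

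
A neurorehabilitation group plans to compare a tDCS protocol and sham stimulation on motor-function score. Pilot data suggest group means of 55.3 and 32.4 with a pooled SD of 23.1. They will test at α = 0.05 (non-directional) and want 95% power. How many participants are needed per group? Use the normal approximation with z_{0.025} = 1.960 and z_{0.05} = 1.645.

Cohen's d = |M₁ − M₂| / SD_pooled = |55.3 − 32.4| / 23.1 = 22.9 / 23.1 = 0.991.
For two independent groups with equal n: n = 2·((z_{α/2} + z_β) / d)².
z_{α/2} + z_β = 1.960 + 1.645 = 3.605.
n = 2 × (3.605 / 0.991)² = 2 × 3.638² = 2 × 13.23 = 26.5.
Round up to the next whole participant.

n = 27 per group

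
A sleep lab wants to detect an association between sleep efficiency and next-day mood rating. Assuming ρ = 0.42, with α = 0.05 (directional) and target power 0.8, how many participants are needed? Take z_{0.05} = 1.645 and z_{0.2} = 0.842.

n = 34

Fisher's z: C = ½·ln((1+r)/(1−r)) = ½·ln(2.4483) = 0.4477.
n = ((z_{α} + z_β)/C)² + 3.
(1.645 + 0.842) / 0.4477 = 2.487 / 0.4477 = 5.555.
n = 5.555² + 3 = 30.86 + 3 = 33.9.
Round up.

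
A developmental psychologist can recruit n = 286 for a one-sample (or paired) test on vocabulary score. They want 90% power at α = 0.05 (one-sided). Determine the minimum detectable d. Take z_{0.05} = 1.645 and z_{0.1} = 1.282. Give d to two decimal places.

d_min ≈ 0.17

For a single sample (or paired design) of n = 286: d_min = (z_{α} + z_β)/√n.
z-sum = 1.645 + 1.282 = 2.927.
d_min = 2.927 / √286 = 2.927 / 16.912 = 0.173.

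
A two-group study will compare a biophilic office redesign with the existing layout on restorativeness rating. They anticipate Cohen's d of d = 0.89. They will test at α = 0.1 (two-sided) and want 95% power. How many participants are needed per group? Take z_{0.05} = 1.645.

For two independent groups with equal n: n = 2·((z_{α/2} + z_β) / d)².
z_{α/2} + z_β = 1.645 + 1.645 = 3.290.
n = 2 × (3.290 / 0.89)² = 2 × 3.697² = 2 × 13.67 = 27.3.
Round up to the next whole participant.

n = 28 per group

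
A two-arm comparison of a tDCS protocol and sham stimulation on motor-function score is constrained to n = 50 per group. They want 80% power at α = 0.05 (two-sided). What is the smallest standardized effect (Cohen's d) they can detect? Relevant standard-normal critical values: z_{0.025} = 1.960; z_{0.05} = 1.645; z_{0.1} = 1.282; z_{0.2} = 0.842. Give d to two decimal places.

For two independent groups of n = 50 each: d_min = (z_{α/2} + z_β)·√(2/n).
z-sum = 1.960 + 0.842 = 2.802.
d_min = 2.802 × √(2/50) = 2.802 × 0.2000 = 0.560.

d_min ≈ 0.56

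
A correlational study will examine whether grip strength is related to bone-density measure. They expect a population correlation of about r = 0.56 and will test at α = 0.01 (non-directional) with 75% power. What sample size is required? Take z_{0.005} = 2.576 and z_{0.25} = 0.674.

n = 30

Fisher's z: C = ½·ln((1+r)/(1−r)) = ½·ln(3.5455) = 0.6328.
n = ((z_{α/2} + z_β)/C)² + 3.
(2.576 + 0.674) / 0.6328 = 3.250 / 0.6328 = 5.136.
n = 5.136² + 3 = 26.38 + 3 = 29.4.
Round up.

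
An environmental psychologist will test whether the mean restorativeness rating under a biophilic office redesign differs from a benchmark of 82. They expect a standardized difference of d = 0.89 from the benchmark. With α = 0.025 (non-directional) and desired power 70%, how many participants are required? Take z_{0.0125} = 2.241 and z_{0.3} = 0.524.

For a one-sample test: n = ((z_{α/2} + z_β) / d)².
z_{α/2} + z_β = 2.241 + 0.524 = 2.765.
n = (2.765 / 0.89)² = 3.107² = 9.65.
Round up.

n = 10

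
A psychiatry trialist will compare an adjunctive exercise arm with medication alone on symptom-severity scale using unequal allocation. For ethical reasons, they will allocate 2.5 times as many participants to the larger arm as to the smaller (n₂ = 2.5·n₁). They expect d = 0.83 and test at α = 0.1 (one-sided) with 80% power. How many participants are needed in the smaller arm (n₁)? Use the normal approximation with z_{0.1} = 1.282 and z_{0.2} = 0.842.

With allocation ratio k = n₂/n₁ = 2.5, Var(x̄₁−x̄₂) = σ²(1/n₁ + 1/(k·n₁)) = σ²·(k+1)/(k·n₁).
So n₁ = (1 + 1/k)·((z_{α} + z_β)/d)² = 1.400 × (2.124/0.83)².
n₁ = 1.400 × 6.55 = 9.2.
Round up: n₁ = 10, giving n₂ = 2.5 × 10 = 25.

n₁ = 10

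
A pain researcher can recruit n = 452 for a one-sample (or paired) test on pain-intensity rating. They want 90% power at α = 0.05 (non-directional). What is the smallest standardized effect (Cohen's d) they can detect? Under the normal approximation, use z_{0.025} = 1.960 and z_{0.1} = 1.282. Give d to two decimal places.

For a single sample (or paired design) of n = 452: d_min = (z_{α/2} + z_β)/√n.
z-sum = 1.960 + 1.282 = 3.242.
d_min = 3.242 / √452 = 3.242 / 21.260 = 0.152.

d_min ≈ 0.15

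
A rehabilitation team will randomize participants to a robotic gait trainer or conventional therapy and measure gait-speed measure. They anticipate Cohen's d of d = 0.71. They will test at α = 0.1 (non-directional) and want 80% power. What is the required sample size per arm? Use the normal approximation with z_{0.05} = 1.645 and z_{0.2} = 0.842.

For two independent groups with equal n: n = 2·((z_{α/2} + z_β) / d)².
z_{α/2} + z_β = 1.645 + 0.842 = 2.487.
n = 2 × (2.487 / 0.71)² = 2 × 3.503² = 2 × 12.27 = 24.5.
Round up to the next whole participant.

n = 25 per group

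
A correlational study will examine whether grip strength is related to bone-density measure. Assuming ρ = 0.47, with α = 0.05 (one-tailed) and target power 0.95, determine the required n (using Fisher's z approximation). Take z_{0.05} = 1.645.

n = 45

Fisher's z: C = ½·ln((1+r)/(1−r)) = ½·ln(2.7736) = 0.5101.
n = ((z_{α} + z_β)/C)² + 3.
(1.645 + 1.645) / 0.5101 = 3.290 / 0.5101 = 6.450.
n = 6.450² + 3 = 41.60 + 3 = 44.6.
Round up.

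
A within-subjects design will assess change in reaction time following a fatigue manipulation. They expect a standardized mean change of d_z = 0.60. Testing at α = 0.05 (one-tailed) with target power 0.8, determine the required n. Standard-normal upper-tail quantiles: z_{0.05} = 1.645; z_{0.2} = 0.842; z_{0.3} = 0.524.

For a paired (one-sample on differences) test: n = ((z_{α} + z_β) / d)².
z_{α} + z_β = 1.645 + 0.842 = 2.487.
n = (2.487 / 0.60)² = 4.145² = 17.18.
Round up.

n = 18 pairs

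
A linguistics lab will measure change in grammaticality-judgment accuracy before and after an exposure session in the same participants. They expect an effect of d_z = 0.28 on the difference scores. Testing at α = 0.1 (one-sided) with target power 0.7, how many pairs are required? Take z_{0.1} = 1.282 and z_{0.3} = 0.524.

For a paired (one-sample on differences) test: n = ((z_{α} + z_β) / d)².
z_{α} + z_β = 1.282 + 0.524 = 1.806.
n = (1.806 / 0.28)² = 6.450² = 41.60.
Round up.

n = 42 pairs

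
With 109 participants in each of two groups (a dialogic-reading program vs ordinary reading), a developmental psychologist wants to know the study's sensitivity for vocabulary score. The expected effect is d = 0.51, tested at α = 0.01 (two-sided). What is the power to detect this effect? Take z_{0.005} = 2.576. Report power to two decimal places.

For two equal groups, power = Φ(d·√(n/2) − z_{α/2}).
d·√(n/2) = 0.51 × √(109/2) = 0.51 × 7.382 = 3.765.
z_β = 3.765 − 2.576 = 1.189.
Power = Φ(1.189) = 0.883.

power ≈ 0.88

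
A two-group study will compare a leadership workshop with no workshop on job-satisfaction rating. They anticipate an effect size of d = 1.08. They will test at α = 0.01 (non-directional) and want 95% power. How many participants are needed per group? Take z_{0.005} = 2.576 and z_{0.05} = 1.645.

For two independent groups with equal n: n = 2·((z_{α/2} + z_β) / d)².
z_{α/2} + z_β = 2.576 + 1.645 = 4.221.
n = 2 × (4.221 / 1.08)² = 2 × 3.908² = 2 × 15.28 = 30.6.
Round up to the next whole participant.

n = 31 per group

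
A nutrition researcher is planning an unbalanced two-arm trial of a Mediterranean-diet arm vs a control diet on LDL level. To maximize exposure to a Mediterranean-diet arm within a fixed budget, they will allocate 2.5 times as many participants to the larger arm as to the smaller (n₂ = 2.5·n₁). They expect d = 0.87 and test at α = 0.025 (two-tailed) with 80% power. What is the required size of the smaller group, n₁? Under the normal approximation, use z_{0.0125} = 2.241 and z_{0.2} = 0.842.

With allocation ratio k = n₂/n₁ = 2.5, Var(x̄₁−x̄₂) = σ²(1/n₁ + 1/(k·n₁)) = σ²·(k+1)/(k·n₁).
So n₁ = (1 + 1/k)·((z_{α/2} + z_β)/d)² = 1.400 × (3.083/0.87)².
n₁ = 1.400 × 12.56 = 17.6.
Round up: n₁ = 18, giving n₂ = 2.5 × 18 = 45.

n₁ = 18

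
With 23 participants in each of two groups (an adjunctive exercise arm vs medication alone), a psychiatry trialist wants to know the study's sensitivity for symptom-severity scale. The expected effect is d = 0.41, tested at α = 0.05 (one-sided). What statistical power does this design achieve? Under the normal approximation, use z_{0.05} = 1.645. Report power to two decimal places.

power ≈ 0.40

For two equal groups, power = Φ(d·√(n/2) − z_{α}).
d·√(n/2) = 0.41 × √(23/2) = 0.41 × 3.391 = 1.390.
z_β = 1.390 − 1.645 = -0.255.
Power = Φ(-0.255) = 0.400.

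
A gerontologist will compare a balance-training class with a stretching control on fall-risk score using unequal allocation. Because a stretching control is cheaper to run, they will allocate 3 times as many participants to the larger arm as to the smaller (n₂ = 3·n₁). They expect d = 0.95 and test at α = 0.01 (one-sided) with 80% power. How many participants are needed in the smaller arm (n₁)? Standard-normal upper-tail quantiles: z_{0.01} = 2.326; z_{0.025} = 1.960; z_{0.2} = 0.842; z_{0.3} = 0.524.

With allocation ratio k = n₂/n₁ = 3, Var(x̄₁−x̄₂) = σ²(1/n₁ + 1/(k·n₁)) = σ²·(k+1)/(k·n₁).
So n₁ = (1 + 1/k)·((z_{α} + z_β)/d)² = 1.333 × (3.168/0.95)².
n₁ = 1.333 × 11.12 = 14.8.
Round up: n₁ = 15, giving n₂ = 3 × 15 = 45.

n₁ = 15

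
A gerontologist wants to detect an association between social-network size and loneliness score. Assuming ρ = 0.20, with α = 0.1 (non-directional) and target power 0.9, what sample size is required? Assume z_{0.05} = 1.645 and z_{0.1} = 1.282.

n = 212

Fisher's z: C = ½·ln((1+r)/(1−r)) = ½·ln(1.5000) = 0.2027.
n = ((z_{α/2} + z_β)/C)² + 3.
(1.645 + 1.282) / 0.2027 = 2.927 / 0.2027 = 14.440.
n = 14.440² + 3 = 208.52 + 3 = 211.5.
Round up.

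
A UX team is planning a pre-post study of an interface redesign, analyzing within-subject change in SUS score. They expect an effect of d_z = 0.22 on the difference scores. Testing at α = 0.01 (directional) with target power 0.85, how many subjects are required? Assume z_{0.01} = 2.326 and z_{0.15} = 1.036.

For a paired (one-sample on differences) test: n = ((z_{α} + z_β) / d)².
z_{α} + z_β = 2.326 + 1.036 = 3.362.
n = (3.362 / 0.22)² = 15.282² = 233.53.
Round up.

n = 234 pairs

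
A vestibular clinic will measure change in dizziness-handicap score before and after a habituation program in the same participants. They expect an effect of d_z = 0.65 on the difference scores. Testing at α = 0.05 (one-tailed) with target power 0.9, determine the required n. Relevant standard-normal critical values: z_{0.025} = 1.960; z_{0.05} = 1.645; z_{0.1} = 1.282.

For a paired (one-sample on differences) test: n = ((z_{α} + z_β) / d)².
z_{α} + z_β = 1.645 + 1.282 = 2.927.
n = (2.927 / 0.65)² = 4.503² = 20.28.
Round up.

n = 21 pairs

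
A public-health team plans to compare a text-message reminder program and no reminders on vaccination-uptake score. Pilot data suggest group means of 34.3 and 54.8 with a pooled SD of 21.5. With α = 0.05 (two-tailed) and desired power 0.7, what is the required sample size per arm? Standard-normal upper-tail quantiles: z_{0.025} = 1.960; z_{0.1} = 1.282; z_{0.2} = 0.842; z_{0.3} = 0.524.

Cohen's d = |M₁ − M₂| / SD_pooled = |34.3 − 54.8| / 21.5 = 20.5 / 21.5 = 0.953.
For two independent groups with equal n: n = 2·((z_{α/2} + z_β) / d)².
z_{α/2} + z_β = 1.960 + 0.524 = 2.484.
n = 2 × (2.484 / 0.953)² = 2 × 2.607² = 2 × 6.79 = 13.6.
Round up to the next whole participant.

n = 14 per group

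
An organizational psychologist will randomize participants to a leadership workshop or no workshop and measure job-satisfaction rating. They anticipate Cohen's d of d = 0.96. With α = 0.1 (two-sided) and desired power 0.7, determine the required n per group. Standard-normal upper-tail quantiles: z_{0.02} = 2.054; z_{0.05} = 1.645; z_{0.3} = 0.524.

For two independent groups with equal n: n = 2·((z_{α/2} + z_β) / d)².
z_{α/2} + z_β = 1.645 + 0.524 = 2.169.
n = 2 × (2.169 / 0.96)² = 2 × 2.259² = 2 × 5.10 = 10.2.
Round up to the next whole participant.

n = 11 per group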